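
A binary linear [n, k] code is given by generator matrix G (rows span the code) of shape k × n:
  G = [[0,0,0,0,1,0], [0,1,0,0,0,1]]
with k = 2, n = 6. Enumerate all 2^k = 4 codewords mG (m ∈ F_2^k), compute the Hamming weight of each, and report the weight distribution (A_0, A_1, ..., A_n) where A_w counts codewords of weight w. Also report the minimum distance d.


Weight distribution: A_0 = 1, A_1 = 1, A_2 = 1, A_3 = 1. Minimum distance d = 1.

Enumerate all 2^2 = 4 messages m ∈ F_2^2.
For each, compute codeword c = mG in F_2^6, then tally its weight.
  m = 00 → c = 000000, weight = 0.
  m = 10 → c = 000010, weight = 1.
  m = 01 → c = 010001, weight = 2.
  m = 11 → c = 010011, weight = 3.
Tally weights:
  weight 0: 1 codewords.
  weight 1: 1 codewords.
  weight 2: 1 codewords.
  weight 3: 1 codewords.
Minimum distance d = smallest w > 0 with A_w > 0 = 1.
Sanity: Σ A_w = 4 = 2^2 = 4 ✓.


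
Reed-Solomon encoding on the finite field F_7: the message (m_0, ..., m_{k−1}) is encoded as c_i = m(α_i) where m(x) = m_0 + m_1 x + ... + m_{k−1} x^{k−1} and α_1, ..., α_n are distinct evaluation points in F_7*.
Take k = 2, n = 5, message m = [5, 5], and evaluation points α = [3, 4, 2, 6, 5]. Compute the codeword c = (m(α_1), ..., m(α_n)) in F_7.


c = [6, 4, 1, 0, 2]

Message polynomial: m(x) = 5 + 5·x (mod 7).
For each evaluation point α_i, compute m(α_i) mod 7:
  α_1 = 3: Horner steps 5 → 6, so m(3) = 6.
  α_2 = 4: Horner steps 5 → 4, so m(4) = 4.
  α_3 = 2: Horner steps 5 → 1, so m(2) = 1.
  α_4 = 6: Horner steps 5 → 0, so m(6) = 0.
  α_5 = 5: Horner steps 5 → 2, so m(5) = 2.
Codeword c = [6, 4, 1, 0, 2] ∈ F_7^5.


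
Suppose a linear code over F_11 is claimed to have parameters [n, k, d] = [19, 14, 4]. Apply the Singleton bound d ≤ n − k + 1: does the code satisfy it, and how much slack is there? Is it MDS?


Singleton RHS = n − k + 1 = 6, slack = 2, bound satisfied, not MDS.

Singleton bound: d ≤ n − k + 1.
Here n = 19, k = 14, so n − k + 1 = 6.
Given d = 4, check d ≤ 6: YES.
Slack = (n − k + 1) − d = 2.
The code is NOT MDS (slack = 2 > 0).
Description: the claimed parameters are [19, 14, 4]_11; such a code would be non-MDS.


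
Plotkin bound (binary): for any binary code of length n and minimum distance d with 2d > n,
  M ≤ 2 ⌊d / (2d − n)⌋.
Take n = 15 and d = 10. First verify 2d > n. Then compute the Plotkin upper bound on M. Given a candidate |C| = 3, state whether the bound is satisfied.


Plotkin bound M ≤ 4; given |C| = 3 ≤ bound (satisfied).

Check applicability: 2d = 20, n = 15.
2d − n = 5 > 0, so Plotkin applies.
Compute d/(2d−n) = 10/5 ≈ 2.0000.
⌊d/(2d−n)⌋ = 2.
Plotkin bound: M ≤ 2·2 = 4.
Given |C| = 3, check: satisfied.
This |C| is below the Plotkin bound.


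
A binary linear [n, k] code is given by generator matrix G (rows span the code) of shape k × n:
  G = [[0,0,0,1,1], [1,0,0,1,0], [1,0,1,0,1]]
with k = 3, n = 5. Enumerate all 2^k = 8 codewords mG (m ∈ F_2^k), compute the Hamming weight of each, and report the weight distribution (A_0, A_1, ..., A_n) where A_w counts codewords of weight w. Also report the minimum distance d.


Weight distribution: A_0 = 1, A_1 = 1, A_2 = 3, A_3 = 3. Minimum distance d = 1.

Enumerate all 2^3 = 8 messages m ∈ F_2^3.
For each, compute codeword c = mG in F_2^5, then tally its weight.
  m = 000 → c = 00000, weight = 0.
  m = 100 → c = 00011, weight = 2.
  m = 010 → c = 10010, weight = 2.
  m = 110 → c = 10001, weight = 2.
  m = 001 → c = 10101, weight = 3.
  m = 101 → c = 10110, weight = 3.
  m = 011 → c = 00111, weight = 3.
  m = 111 → c = 00100, weight = 1.
Tally weights:
  weight 0: 1 codewords.
  weight 1: 1 codewords.
  weight 2: 3 codewords.
  weight 3: 3 codewords.
Minimum distance d = smallest w > 0 with A_w > 0 = 1.
Sanity: Σ A_w = 8 = 2^3 = 8 ✓.


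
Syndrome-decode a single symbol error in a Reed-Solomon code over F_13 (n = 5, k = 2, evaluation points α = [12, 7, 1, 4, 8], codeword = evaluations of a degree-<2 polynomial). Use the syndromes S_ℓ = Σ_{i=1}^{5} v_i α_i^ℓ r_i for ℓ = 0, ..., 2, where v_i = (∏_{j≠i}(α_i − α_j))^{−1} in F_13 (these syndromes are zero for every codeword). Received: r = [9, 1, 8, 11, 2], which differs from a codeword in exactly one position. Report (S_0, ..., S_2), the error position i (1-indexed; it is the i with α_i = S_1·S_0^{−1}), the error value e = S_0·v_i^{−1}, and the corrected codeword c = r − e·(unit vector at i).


S = (11, 2, 11), error at position 1, error magnitude e = 3, c = [6, 1, 8, 11, 2].

Step 1: column multipliers v_i = (∏_{j≠i}(α_i − α_j))^{−1} mod 13.
  i = 1 (α = 12): (12−7)(12−1)(12−4)(12−8) = 5·11·8·4 = 1760 ≡ 5, so v_1 = 5^{−1} = 8 (mod 13).
  i = 2 (α = 7): (7−12)(7−1)(7−4)(7−8) = (−5)·6·3·(−1) = 90 ≡ 12, so v_2 = 12^{−1} = 12 (mod 13).
  i = 3 (α = 1): (1−12)(1−7)(1−4)(1−8) = (−11)·(−6)·(−3)·(−7) = 1386 ≡ 8, so v_3 = 8^{−1} = 5 (mod 13).
  i = 4 (α = 4): (4−12)(4−7)(4−1)(4−8) = (−8)·(−3)·3·(−4) = −288 ≡ 11, so v_4 = 11^{−1} = 6 (mod 13).
  i = 5 (α = 8): (8−12)(8−7)(8−1)(8−4) = (−4)·1·7·4 = −112 ≡ 5, so v_5 = 5^{−1} = 8 (mod 13).
  v = [8, 12, 5, 6, 8].
Step 2: syndromes of r = [9, 1, 8, 11, 2] (all sums mod 13).
  S_0 = Σ v_i r_i = 8·9 + 12·1 + 5·8 + 6·11 + 8·2 = 206 ≡ 11.
  S_1 = Σ v_i α_i r_i = 8·12·9 + 12·7·1 + 5·1·8 + 6·4·11 + 8·8·2 = 1380 ≡ 2.
  α_i^2 mod 13 = [1, 10, 1, 3, 12].
  S_2 = Σ v_i α_i^2 r_i = 8·1·9 + 12·10·1 + 5·1·8 + 6·3·11 + 8·12·2 = 622 ≡ 11.
  S = (11, 2, 11) ≠ 0, so r is not a codeword (an error is present).
Step 3: locate the error. For a single error e at position i, S_ℓ = v_i·e·α_i^ℓ, so α_err = S_1/S_0.
  S_0^{−1} = 11^{−1} = 6 (mod 13), so α_err = 2·6 = 12 ≡ 12 = α_1. Error position i = 1.
  Consistency check: S_2/S_1 = 11·7 = 77 ≡ 12 = α_err ✓ (single-error assumption holds).
Step 4: error magnitude e = S_0/v_1 = S_0·∏_{j≠1}(α_1 − α_j) = 11·5 = 55 ≡ 3 (mod 13).
Step 5: correct position 1: c_1 = r_1 − e = 9 − 3 ≡ 6 (mod 13). Hence c = [6, 1, 8, 11, 2].
  Check: interpolating c through the α_i gives m(x) = 7 + 1·x (degree < 2) with m(α_i) = c_i for every i, so c is indeed a codeword.


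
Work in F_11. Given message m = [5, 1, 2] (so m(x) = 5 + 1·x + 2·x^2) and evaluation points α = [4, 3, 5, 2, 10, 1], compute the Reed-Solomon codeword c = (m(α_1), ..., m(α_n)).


c = [8, 4, 5, 4, 6, 8]

Message polynomial: m(x) = 5 + 1·x + 2·x^2 (mod 11).
For each evaluation point α_i, compute m(α_i) mod 11:
  α_1 = 4: Horner steps 2 → 9 → 8, so m(4) = 8.
  α_2 = 3: Horner steps 2 → 7 → 4, so m(3) = 4.
  α_3 = 5: Horner steps 2 → 0 → 5, so m(5) = 5.
  α_4 = 2: Horner steps 2 → 5 → 4, so m(2) = 4.
  α_5 = 10: Horner steps 2 → 10 → 6, so m(10) = 6.
  α_6 = 1: Horner steps 2 → 3 → 8, so m(1) = 8.
Codeword c = [8, 4, 5, 4, 6, 8] ∈ F_11^6.


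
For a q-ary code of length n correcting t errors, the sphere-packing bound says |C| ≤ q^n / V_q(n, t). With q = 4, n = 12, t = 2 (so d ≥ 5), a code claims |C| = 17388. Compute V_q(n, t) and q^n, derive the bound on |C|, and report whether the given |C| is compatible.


V_q(n, t) = 631, q^n = 16777216, Hamming bound = 26588, |C| = 17388 ≤ bound (satisfied).

Step 1: Compute V_q(n, t) = Σ_{j=0}^2 C(n, j) (q−1)^j.
  j = 0: C(12,0)·(3)^0 = 1·1 = 1.
  j = 1: C(12,1)·(3)^1 = 12·3 = 36.
  j = 2: C(12,2)·(3)^2 = 66·9 = 594.
  V_q(n, t) = 1 + 36 + 594 = 631.
Step 2: q^n = 4^12 = 16777216.
Step 3: Hamming bound ⌊q^n / V_q(n,t)⌋ = ⌊16777216/631⌋ = 26588.
Step 4: Compare |C| = 17388 to 26588: satisfied.
The claimed |C| lies below the Hamming bound.


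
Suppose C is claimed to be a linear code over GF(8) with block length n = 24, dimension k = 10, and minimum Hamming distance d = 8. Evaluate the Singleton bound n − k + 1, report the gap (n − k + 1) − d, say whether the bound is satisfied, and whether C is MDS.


Singleton RHS = n − k + 1 = 15, slack = 7, bound satisfied, not MDS.

Singleton bound: d ≤ n − k + 1.
Here n = 24, k = 10, so n − k + 1 = 15.
Given d = 8, check d ≤ 15: YES.
Slack = (n − k + 1) − d = 7.
The code is NOT MDS (slack = 7 > 0).
Description: the claimed parameters are [24, 10, 8]_8; such a code would be non-MDS.


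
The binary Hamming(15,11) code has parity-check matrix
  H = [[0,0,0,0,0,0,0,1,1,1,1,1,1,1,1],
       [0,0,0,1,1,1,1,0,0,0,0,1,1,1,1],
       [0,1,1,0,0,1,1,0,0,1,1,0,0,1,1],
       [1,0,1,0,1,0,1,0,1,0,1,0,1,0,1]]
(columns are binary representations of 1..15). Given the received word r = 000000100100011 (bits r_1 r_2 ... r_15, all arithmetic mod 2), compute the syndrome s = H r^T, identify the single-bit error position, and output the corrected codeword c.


s = (1, 1, 0, 0)^T, error position = 12, corrected codeword c = 000000100101011

Compute s = H r^T mod 2 one row at a time:
  s_1 = 0 + 0 + 1 + 0 + 0 + 0 + 1 + 1 = 3 ≡ 1 (mod 2).
  s_2 = 0 + 0 + 0 + 1 + 0 + 0 + 1 + 1 = 3 ≡ 1 (mod 2).
  s_3 = 0 + 0 + 0 + 1 + 1 + 0 + 1 + 1 = 4 ≡ 0 (mod 2).
  s_4 = 0 + 0 + 0 + 1 + 0 + 0 + 0 + 1 = 2 ≡ 0 (mod 2).
s = (1, 1, 0, 0)^T — this equals column 12 of H (binary 1100), so error is at position 12.
Correct: flip bit 12 of r = 000000100100011 to get c = 000000100101011.


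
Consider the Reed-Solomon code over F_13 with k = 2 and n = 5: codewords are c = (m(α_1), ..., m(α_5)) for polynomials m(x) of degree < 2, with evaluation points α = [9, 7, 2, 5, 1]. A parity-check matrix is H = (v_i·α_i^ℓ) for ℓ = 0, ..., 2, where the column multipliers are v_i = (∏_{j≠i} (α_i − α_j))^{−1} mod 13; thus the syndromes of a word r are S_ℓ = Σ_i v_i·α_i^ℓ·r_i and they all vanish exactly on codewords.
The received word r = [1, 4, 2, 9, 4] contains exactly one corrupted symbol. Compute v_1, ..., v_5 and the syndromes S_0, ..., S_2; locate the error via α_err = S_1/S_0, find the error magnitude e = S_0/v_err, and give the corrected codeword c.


S = (9, 11, 12), error at position 2, error magnitude e = 12, c = [1, 5, 2, 9, 4].

Step 1: column multipliers v_i = (∏_{j≠i}(α_i − α_j))^{−1} mod 13.
  i = 1 (α = 9): (9−7)(9−2)(9−5)(9−1) = 2·7·4·8 = 448 ≡ 6, so v_1 = 6^{−1} = 11 (mod 13).
  i = 2 (α = 7): (7−9)(7−2)(7−5)(7−1) = (−2)·5·2·6 = −120 ≡ 10, so v_2 = 10^{−1} = 4 (mod 13).
  i = 3 (α = 2): (2−9)(2−7)(2−5)(2−1) = (−7)·(−5)·(−3)·1 = −105 ≡ 12, so v_3 = 12^{−1} = 12 (mod 13).
  i = 4 (α = 5): (5−9)(5−7)(5−2)(5−1) = (−4)·(−2)·3·4 = 96 ≡ 5, so v_4 = 5^{−1} = 8 (mod 13).
  i = 5 (α = 1): (1−9)(1−7)(1−2)(1−5) = (−8)·(−6)·(−1)·(−4) = 192 ≡ 10, so v_5 = 10^{−1} = 4 (mod 13).
  v = [11, 4, 12, 8, 4].
Step 2: syndromes of r = [1, 4, 2, 9, 4] (all sums mod 13).
  S_0 = Σ v_i r_i = 11·1 + 4·4 + 12·2 + 8·9 + 4·4 = 139 ≡ 9.
  S_1 = Σ v_i α_i r_i = 11·9·1 + 4·7·4 + 12·2·2 + 8·5·9 + 4·1·4 = 635 ≡ 11.
  α_i^2 mod 13 = [3, 10, 4, 12, 1].
  S_2 = Σ v_i α_i^2 r_i = 11·3·1 + 4·10·4 + 12·4·2 + 8·12·9 + 4·1·4 = 1169 ≡ 12.
  S = (9, 11, 12) ≠ 0, so r is not a codeword (an error is present).
Step 3: locate the error. For a single error e at position i, S_ℓ = v_i·e·α_i^ℓ, so α_err = S_1/S_0.
  S_0^{−1} = 9^{−1} = 3 (mod 13), so α_err = 11·3 = 33 ≡ 7 = α_2. Error position i = 2.
  Consistency check: S_2/S_1 = 12·6 = 72 ≡ 7 = α_err ✓ (single-error assumption holds).
Step 4: error magnitude e = S_0/v_2 = S_0·∏_{j≠2}(α_2 − α_j) = 9·10 = 90 ≡ 12 (mod 13).
Step 5: correct position 2: c_2 = r_2 − e = 4 − 12 ≡ 5 (mod 13). Hence c = [1, 5, 2, 9, 4].
  Check: interpolating c through the α_i gives m(x) = 6 + 11·x (degree < 2) with m(α_i) = c_i for every i, so c is indeed a codeword.


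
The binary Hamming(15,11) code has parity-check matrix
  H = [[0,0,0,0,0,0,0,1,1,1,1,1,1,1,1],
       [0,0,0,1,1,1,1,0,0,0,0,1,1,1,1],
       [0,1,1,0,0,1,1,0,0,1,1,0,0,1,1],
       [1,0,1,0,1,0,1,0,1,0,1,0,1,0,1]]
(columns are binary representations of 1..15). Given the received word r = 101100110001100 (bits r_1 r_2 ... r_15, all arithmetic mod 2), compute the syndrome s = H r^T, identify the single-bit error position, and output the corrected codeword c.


s = (1, 0, 0, 0)^T, error position = 8, corrected codeword c = 101100100001100

Compute s = H r^T mod 2 one row at a time:
  s_1 = 1 + 0 + 0 + 0 + 1 + 1 + 0 + 0 = 3 ≡ 1 (mod 2).
  s_2 = 1 + 0 + 0 + 1 + 1 + 1 + 0 + 0 = 4 ≡ 0 (mod 2).
  s_3 = 0 + 1 + 0 + 1 + 0 + 0 + 0 + 0 = 2 ≡ 0 (mod 2).
  s_4 = 1 + 1 + 0 + 1 + 0 + 0 + 1 + 0 = 4 ≡ 0 (mod 2).
s = (1, 0, 0, 0)^T — this equals column 8 of H (binary 1000), so error is at position 8.
Correct: flip bit 8 of r = 101100110001100 to get c = 101100100001100.


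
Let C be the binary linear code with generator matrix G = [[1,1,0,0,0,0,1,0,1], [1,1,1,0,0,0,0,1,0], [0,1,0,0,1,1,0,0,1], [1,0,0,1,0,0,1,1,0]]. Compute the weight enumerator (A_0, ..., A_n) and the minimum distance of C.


Weight distribution: A_0 = 1, A_4 = 10, A_6 = 4, A_8 = 1. Minimum distance d = 4.

Enumerate all 2^4 = 16 messages m ∈ F_2^4.
For each, compute codeword c = mG in F_2^9, then tally its weight.
  m = 0000 → c = 000000000, weight = 0.
  m = 1000 → c = 110000101, weight = 4.
  m = 0100 → c = 111000010, weight = 4.
  m = 1100 → c = 001000111, weight = 4.
  m = 0010 → c = 010011001, weight = 4.
  m = 1010 → c = 100011100, weight = 4.
  m = 0110 → c = 101011011, weight = 6.
  m = 1110 → c = 011011110, weight = 6.
  m = 0001 → c = 100100110, weight = 4.
  m = 1001 → c = 010100011, weight = 4.
  m = 0101 → c = 011100100, weight = 4.
  m = 1101 → c = 101100001, weight = 4.
  m = 0011 → c = 110111111, weight = 8.
  m = 1011 → c = 000111010, weight = 4.
  m = 0111 → c = 001111101, weight = 6.
  m = 1111 → c = 111111000, weight = 6.
Tally weights:
  weight 0: 1 codewords.
  weight 4: 10 codewords.
  weight 6: 4 codewords.
  weight 8: 1 codewords.
Minimum distance d = smallest w > 0 with A_w > 0 = 4.
Sanity: Σ A_w = 16 = 2^4 = 16 ✓.


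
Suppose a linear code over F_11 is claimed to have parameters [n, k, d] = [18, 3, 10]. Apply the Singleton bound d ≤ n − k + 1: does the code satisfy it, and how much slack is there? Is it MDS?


Singleton RHS = n − k + 1 = 16, slack = 6, bound satisfied, not MDS.

Singleton bound: d ≤ n − k + 1.
Here n = 18, k = 3, so n − k + 1 = 16.
Given d = 10, check d ≤ 16: YES.
Slack = (n − k + 1) − d = 6.
The code is NOT MDS (slack = 6 > 0).
Description: the claimed parameters are [18, 3, 10]_11; such a code would be non-MDS.


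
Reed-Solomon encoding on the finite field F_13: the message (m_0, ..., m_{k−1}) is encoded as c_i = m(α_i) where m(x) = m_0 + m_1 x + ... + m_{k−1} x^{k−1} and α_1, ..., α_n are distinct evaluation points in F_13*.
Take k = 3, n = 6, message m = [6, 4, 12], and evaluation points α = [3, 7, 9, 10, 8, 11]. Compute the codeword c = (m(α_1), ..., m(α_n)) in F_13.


c = [9, 11, 0, 11, 0, 7]

Message polynomial: m(x) = 6 + 4·x + 12·x^2 (mod 13).
For each evaluation point α_i, compute m(α_i) mod 13:
  α_1 = 3: Horner steps 12 → 1 → 9, so m(3) = 9.
  α_2 = 7: Horner steps 12 → 10 → 11, so m(7) = 11.
  α_3 = 9: Horner steps 12 → 8 → 0, so m(9) = 0.
  α_4 = 10: Horner steps 12 → 7 → 11, so m(10) = 11.
  α_5 = 8: Horner steps 12 → 9 → 0, so m(8) = 0.
  α_6 = 11: Horner steps 12 → 6 → 7, so m(11) = 7.
Codeword c = [9, 11, 0, 11, 0, 7] ∈ F_13^6.


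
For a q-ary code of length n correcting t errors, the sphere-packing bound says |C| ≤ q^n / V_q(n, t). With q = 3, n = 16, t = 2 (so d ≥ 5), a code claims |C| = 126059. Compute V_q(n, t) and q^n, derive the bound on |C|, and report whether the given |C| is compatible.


V_q(n, t) = 513, q^n = 43046721, Hamming bound = 83911, |C| = 126059 > bound (violated).

Step 1: Compute V_q(n, t) = Σ_{j=0}^2 C(n, j) (q−1)^j.
  j = 0: C(16,0)·(2)^0 = 1·1 = 1.
  j = 1: C(16,1)·(2)^1 = 16·2 = 32.
  j = 2: C(16,2)·(2)^2 = 120·4 = 480.
  V_q(n, t) = 1 + 32 + 480 = 513.
Step 2: q^n = 3^16 = 43046721.
Step 3: Hamming bound ⌊q^n / V_q(n,t)⌋ = ⌊43046721/513⌋ = 83911.
Step 4: Compare |C| = 126059 to 83911: violated.
The claimed |C| lies above the Hamming bound, so no 3-ary code of length 16 with d ≥ 5 can have 126059 codewords.


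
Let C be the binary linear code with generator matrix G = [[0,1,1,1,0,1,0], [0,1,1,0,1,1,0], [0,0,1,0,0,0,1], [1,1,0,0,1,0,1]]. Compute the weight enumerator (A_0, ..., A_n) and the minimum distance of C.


Weight distribution: A_0 = 1, A_2 = 3, A_4 = 11, A_6 = 1. Minimum distance d = 2.

Enumerate all 2^4 = 16 messages m ∈ F_2^4.
For each, compute codeword c = mG in F_2^7, then tally its weight.
  m = 0000 → c = 0000000, weight = 0.
  m = 1000 → c = 0111010, weight = 4.
  m = 0100 → c = 0110110, weight = 4.
  m = 1100 → c = 0001100, weight = 2.
  m = 0010 → c = 0010001, weight = 2.
  m = 1010 → c = 0101011, weight = 4.
  m = 0110 → c = 0100111, weight = 4.
  m = 1110 → c = 0011101, weight = 4.
  m = 0001 → c = 1100101, weight = 4.
  m = 1001 → c = 1011111, weight = 6.
  m = 0101 → c = 1010011, weight = 4.
  m = 1101 → c = 1101001, weight = 4.
  m = 0011 → c = 1110100, weight = 4.
  m = 1011 → c = 1001110, weight = 4.
  m = 0111 → c = 1000010, weight = 2.
  m = 1111 → c = 1111000, weight = 4.
Tally weights:
  weight 0: 1 codewords.
  weight 2: 3 codewords.
  weight 4: 11 codewords.
  weight 6: 1 codewords.
Minimum distance d = smallest w > 0 with A_w > 0 = 2.
Sanity: Σ A_w = 16 = 2^4 = 16 ✓.


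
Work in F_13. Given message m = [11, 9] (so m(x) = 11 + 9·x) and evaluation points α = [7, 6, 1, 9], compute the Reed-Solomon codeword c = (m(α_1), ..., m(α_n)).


c = [9, 0, 7, 1]

Message polynomial: m(x) = 11 + 9·x (mod 13).
For each evaluation point α_i, compute m(α_i) mod 13:
  α_1 = 7: Horner steps 9 → 9, so m(7) = 9.
  α_2 = 6: Horner steps 9 → 0, so m(6) = 0.
  α_3 = 1: Horner steps 9 → 7, so m(1) = 7.
  α_4 = 9: Horner steps 9 → 1, so m(9) = 1.
Codeword c = [9, 0, 7, 1] ∈ F_13^4.


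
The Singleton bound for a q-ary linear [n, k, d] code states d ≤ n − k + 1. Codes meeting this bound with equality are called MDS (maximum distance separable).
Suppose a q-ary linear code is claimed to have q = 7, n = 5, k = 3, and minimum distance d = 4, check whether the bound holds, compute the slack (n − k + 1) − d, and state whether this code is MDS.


Singleton RHS = n − k + 1 = 3, slack = -1, bound violated (no such code; not MDS).

Singleton bound: d ≤ n − k + 1.
Here n = 5, k = 3, so n − k + 1 = 3.
Given d = 4, check d ≤ 3: NO.
Slack = (n − k + 1) − d = -1.
The slack is negative: d = 4 exceeds n − k + 1 = 3 by 1, so the Singleton bound is violated and no linear [5, 3, 4]_7 code can exist. In particular it is not MDS (MDS requires d = n − k + 1 exactly).
Description: the claimed parameters are [5, 3, 4]_7; such a code would be impossible (violates the Singleton bound).


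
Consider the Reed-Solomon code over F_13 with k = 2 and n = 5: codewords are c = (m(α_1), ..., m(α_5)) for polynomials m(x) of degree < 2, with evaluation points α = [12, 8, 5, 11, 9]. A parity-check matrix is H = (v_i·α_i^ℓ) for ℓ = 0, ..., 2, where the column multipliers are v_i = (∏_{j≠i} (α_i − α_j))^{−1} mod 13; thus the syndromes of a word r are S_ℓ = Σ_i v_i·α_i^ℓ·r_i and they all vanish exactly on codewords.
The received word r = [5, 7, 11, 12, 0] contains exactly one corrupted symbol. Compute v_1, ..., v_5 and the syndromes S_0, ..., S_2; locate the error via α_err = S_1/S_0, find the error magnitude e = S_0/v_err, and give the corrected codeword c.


S = (10, 11, 3), error at position 3, error magnitude e = 9, c = [5, 7, 2, 12, 0].

Step 1: column multipliers v_i = (∏_{j≠i}(α_i − α_j))^{−1} mod 13.
  i = 1 (α = 12): (12−8)(12−5)(12−11)(12−9) = 4·7·1·3 = 84 ≡ 6, so v_1 = 6^{−1} = 11 (mod 13).
  i = 2 (α = 8): (8−12)(8−5)(8−11)(8−9) = (−4)·3·(−3)·(−1) = −36 ≡ 3, so v_2 = 3^{−1} = 9 (mod 13).
  i = 3 (α = 5): (5−12)(5−8)(5−11)(5−9) = (−7)·(−3)·(−6)·(−4) = 504 ≡ 10, so v_3 = 10^{−1} = 4 (mod 13).
  i = 4 (α = 11): (11−12)(11−8)(11−5)(11−9) = (−1)·3·6·2 = −36 ≡ 3, so v_4 = 3^{−1} = 9 (mod 13).
  i = 5 (α = 9): (9−12)(9−8)(9−5)(9−11) = (−3)·1·4·(−2) = 24 ≡ 11, so v_5 = 11^{−1} = 6 (mod 13).
  v = [11, 9, 4, 9, 6].
Step 2: syndromes of r = [5, 7, 11, 12, 0] (all sums mod 13).
  S_0 = Σ v_i r_i = 11·5 + 9·7 + 4·11 + 9·12 + 6·0 = 270 ≡ 10.
  S_1 = Σ v_i α_i r_i = 11·12·5 + 9·8·7 + 4·5·11 + 9·11·12 + 6·9·0 = 2572 ≡ 11.
  α_i^2 mod 13 = [1, 12, 12, 4, 3].
  S_2 = Σ v_i α_i^2 r_i = 11·1·5 + 9·12·7 + 4·12·11 + 9·4·12 + 6·3·0 = 1771 ≡ 3.
  S = (10, 11, 3) ≠ 0, so r is not a codeword (an error is present).
Step 3: locate the error. For a single error e at position i, S_ℓ = v_i·e·α_i^ℓ, so α_err = S_1/S_0.
  S_0^{−1} = 10^{−1} = 4 (mod 13), so α_err = 11·4 = 44 ≡ 5 = α_3. Error position i = 3.
  Consistency check: S_2/S_1 = 3·6 = 18 ≡ 5 = α_err ✓ (single-error assumption holds).
Step 4: error magnitude e = S_0/v_3 = S_0·∏_{j≠3}(α_3 − α_j) = 10·10 = 100 ≡ 9 (mod 13).
Step 5: correct position 3: c_3 = r_3 − e = 11 − 9 ≡ 2 (mod 13). Hence c = [5, 7, 2, 12, 0].
  Check: interpolating c through the α_i gives m(x) = 11 + 6·x (degree < 2) with m(α_i) = c_i for every i, so c is indeed a codeword.


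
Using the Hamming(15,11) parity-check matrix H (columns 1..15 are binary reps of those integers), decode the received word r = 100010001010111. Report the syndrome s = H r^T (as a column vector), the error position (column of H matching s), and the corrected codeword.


s = (1, 0, 1, 0)^T, error position = 10, corrected codeword c = 100010001110111

Compute s = H r^T mod 2 one row at a time:
  s_1 = 0 + 1 + 0 + 1 + 0 + 1 + 1 + 1 = 5 ≡ 1 (mod 2).
  s_2 = 0 + 1 + 0 + 0 + 0 + 1 + 1 + 1 = 4 ≡ 0 (mod 2).
  s_3 = 0 + 0 + 0 + 0 + 0 + 1 + 1 + 1 = 3 ≡ 1 (mod 2).
  s_4 = 1 + 0 + 1 + 0 + 1 + 1 + 1 + 1 = 6 ≡ 0 (mod 2).
s = (1, 0, 1, 0)^T — this equals column 10 of H (binary 1010), so error is at position 10.
Correct: flip bit 10 of r = 100010001010111 to get c = 100010001110111.


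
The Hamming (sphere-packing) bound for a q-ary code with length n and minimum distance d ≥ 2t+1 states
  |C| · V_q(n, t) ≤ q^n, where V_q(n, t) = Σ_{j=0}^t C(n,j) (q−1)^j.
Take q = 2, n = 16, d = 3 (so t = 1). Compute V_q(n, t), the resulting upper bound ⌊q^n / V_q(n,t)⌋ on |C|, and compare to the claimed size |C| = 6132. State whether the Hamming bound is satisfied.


V_q(n, t) = 17, q^n = 65536, Hamming bound = 3855, |C| = 6132 > bound (violated).

Step 1: Compute V_q(n, t) = Σ_{j=0}^1 C(n, j) (q−1)^j.
  j = 0: C(16,0)·(1)^0 = 1·1 = 1.
  j = 1: C(16,1)·(1)^1 = 16·1 = 16.
  V_q(n, t) = 1 + 16 = 17.
Step 2: q^n = 2^16 = 65536.
Step 3: Hamming bound ⌊q^n / V_q(n,t)⌋ = ⌊65536/17⌋ = 3855.
Step 4: Compare |C| = 6132 to 3855: violated.
The claimed |C| lies above the Hamming bound, so no 2-ary code of length 16 with d ≥ 3 can have 6132 codewords.


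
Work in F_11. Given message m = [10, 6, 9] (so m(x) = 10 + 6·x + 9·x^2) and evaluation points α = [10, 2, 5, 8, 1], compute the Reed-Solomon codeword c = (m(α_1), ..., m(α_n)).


c = [2, 3, 1, 7, 3]

Message polynomial: m(x) = 10 + 6·x + 9·x^2 (mod 11).
For each evaluation point α_i, compute m(α_i) mod 11:
  α_1 = 10: Horner steps 9 → 8 → 2, so m(10) = 2.
  α_2 = 2: Horner steps 9 → 2 → 3, so m(2) = 3.
  α_3 = 5: Horner steps 9 → 7 → 1, so m(5) = 1.
  α_4 = 8: Horner steps 9 → 1 → 7, so m(8) = 7.
  α_5 = 1: Horner steps 9 → 4 → 3, so m(1) = 3.
Codeword c = [2, 3, 1, 7, 3] ∈ F_11^5.


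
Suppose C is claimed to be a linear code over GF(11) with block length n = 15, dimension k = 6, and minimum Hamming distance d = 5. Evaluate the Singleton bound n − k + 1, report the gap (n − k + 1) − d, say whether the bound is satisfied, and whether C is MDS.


Singleton RHS = n − k + 1 = 10, slack = 5, bound satisfied, not MDS.

Singleton bound: d ≤ n − k + 1.
Here n = 15, k = 6, so n − k + 1 = 10.
Given d = 5, check d ≤ 10: YES.
Slack = (n − k + 1) − d = 5.
The code is NOT MDS (slack = 5 > 0).
Description: the claimed parameters are [15, 6, 5]_11; such a code would be non-MDS.


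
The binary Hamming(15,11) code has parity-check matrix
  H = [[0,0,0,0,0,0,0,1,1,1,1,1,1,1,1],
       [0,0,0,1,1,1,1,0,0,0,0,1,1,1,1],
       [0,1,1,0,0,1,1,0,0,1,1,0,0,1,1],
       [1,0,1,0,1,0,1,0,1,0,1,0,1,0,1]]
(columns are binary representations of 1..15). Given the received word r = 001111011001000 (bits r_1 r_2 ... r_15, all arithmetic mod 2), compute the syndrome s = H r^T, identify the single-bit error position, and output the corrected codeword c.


s = (1, 0, 0, 1)^T, error position = 9, corrected codeword c = 001111010001000

Compute s = H r^T mod 2 one row at a time:
  s_1 = 1 + 1 + 0 + 0 + 1 + 0 + 0 + 0 = 3 ≡ 1 (mod 2).
  s_2 = 1 + 1 + 1 + 0 + 1 + 0 + 0 + 0 = 4 ≡ 0 (mod 2).
  s_3 = 0 + 1 + 1 + 0 + 0 + 0 + 0 + 0 = 2 ≡ 0 (mod 2).
  s_4 = 0 + 1 + 1 + 0 + 1 + 0 + 0 + 0 = 3 ≡ 1 (mod 2).
s = (1, 0, 0, 1)^T — this equals column 9 of H (binary 1001), so error is at position 9.
Correct: flip bit 9 of r = 001111011001000 to get c = 001111010001000.


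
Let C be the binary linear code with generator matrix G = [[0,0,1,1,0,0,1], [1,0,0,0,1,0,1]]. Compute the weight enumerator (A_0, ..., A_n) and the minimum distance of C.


Weight distribution: A_0 = 1, A_3 = 2, A_4 = 1. Minimum distance d = 3.

Enumerate all 2^2 = 4 messages m ∈ F_2^2.
For each, compute codeword c = mG in F_2^7, then tally its weight.
  m = 00 → c = 0000000, weight = 0.
  m = 10 → c = 0011001, weight = 3.
  m = 01 → c = 1000101, weight = 3.
  m = 11 → c = 1011100, weight = 4.
Tally weights:
  weight 0: 1 codewords.
  weight 3: 2 codewords.
  weight 4: 1 codewords.
Minimum distance d = smallest w > 0 with A_w > 0 = 3.
Sanity: Σ A_w = 4 = 2^2 = 4 ✓.


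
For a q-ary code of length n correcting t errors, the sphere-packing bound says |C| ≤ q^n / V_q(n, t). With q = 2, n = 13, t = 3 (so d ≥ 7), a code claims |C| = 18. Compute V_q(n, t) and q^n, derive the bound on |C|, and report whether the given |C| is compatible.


V_q(n, t) = 378, q^n = 8192, Hamming bound = 21, |C| = 18 ≤ bound (satisfied).

Step 1: Compute V_q(n, t) = Σ_{j=0}^3 C(n, j) (q−1)^j.
  j = 0: C(13,0)·(1)^0 = 1·1 = 1.
  j = 1: C(13,1)·(1)^1 = 13·1 = 13.
  j = 2: C(13,2)·(1)^2 = 78·1 = 78.
  j = 3: C(13,3)·(1)^3 = 286·1 = 286.
  V_q(n, t) = 1 + 13 + 78 + 286 = 378.
Step 2: q^n = 2^13 = 8192.
Step 3: Hamming bound ⌊q^n / V_q(n,t)⌋ = ⌊8192/378⌋ = 21.
Step 4: Compare |C| = 18 to 21: satisfied.
The claimed |C| lies below the Hamming bound.


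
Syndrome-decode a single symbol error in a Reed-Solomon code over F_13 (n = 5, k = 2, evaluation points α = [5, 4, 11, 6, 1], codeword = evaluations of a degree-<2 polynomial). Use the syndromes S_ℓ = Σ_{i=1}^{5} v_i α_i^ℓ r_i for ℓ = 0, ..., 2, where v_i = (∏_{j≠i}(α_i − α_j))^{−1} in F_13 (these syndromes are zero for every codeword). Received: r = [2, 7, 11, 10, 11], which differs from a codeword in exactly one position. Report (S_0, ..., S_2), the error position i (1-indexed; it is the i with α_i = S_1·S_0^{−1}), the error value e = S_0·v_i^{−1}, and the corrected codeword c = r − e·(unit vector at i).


S = (1, 1, 1), error at position 5, error magnitude e = 2, c = [2, 7, 11, 10, 9].

Step 1: column multipliers v_i = (∏_{j≠i}(α_i − α_j))^{−1} mod 13.
  i = 1 (α = 5): (5−4)(5−11)(5−6)(5−1) = 1·(−6)·(−1)·4 = 24 ≡ 11, so v_1 = 11^{−1} = 6 (mod 13).
  i = 2 (α = 4): (4−5)(4−11)(4−6)(4−1) = (−1)·(−7)·(−2)·3 = −42 ≡ 10, so v_2 = 10^{−1} = 4 (mod 13).
  i = 3 (α = 11): (11−5)(11−4)(11−6)(11−1) = 6·7·5·10 = 2100 ≡ 7, so v_3 = 7^{−1} = 2 (mod 13).
  i = 4 (α = 6): (6−5)(6−4)(6−11)(6−1) = 1·2·(−5)·5 = −50 ≡ 2, so v_4 = 2^{−1} = 7 (mod 13).
  i = 5 (α = 1): (1−5)(1−4)(1−11)(1−6) = (−4)·(−3)·(−10)·(−5) = 600 ≡ 2, so v_5 = 2^{−1} = 7 (mod 13).
  v = [6, 4, 2, 7, 7].
Step 2: syndromes of r = [2, 7, 11, 10, 11] (all sums mod 13).
  S_0 = Σ v_i r_i = 6·2 + 4·7 + 2·11 + 7·10 + 7·11 = 209 ≡ 1.
  S_1 = Σ v_i α_i r_i = 6·5·2 + 4·4·7 + 2·11·11 + 7·6·10 + 7·1·11 = 911 ≡ 1.
  α_i^2 mod 13 = [12, 3, 4, 10, 1].
  S_2 = Σ v_i α_i^2 r_i = 6·12·2 + 4·3·7 + 2·4·11 + 7·10·10 + 7·1·11 = 1093 ≡ 1.
  S = (1, 1, 1) ≠ 0, so r is not a codeword (an error is present).
Step 3: locate the error. For a single error e at position i, S_ℓ = v_i·e·α_i^ℓ, so α_err = S_1/S_0.
  S_0^{−1} = 1^{−1} = 1 (mod 13), so α_err = 1·1 = 1 ≡ 1 = α_5. Error position i = 5.
  Consistency check: S_2/S_1 = 1·1 = 1 ≡ 1 = α_err ✓ (single-error assumption holds).
Step 4: error magnitude e = S_0/v_5 = S_0·∏_{j≠5}(α_5 − α_j) = 1·2 = 2 ≡ 2 (mod 13).
Step 5: correct position 5: c_5 = r_5 − e = 11 − 2 ≡ 9 (mod 13). Hence c = [2, 7, 11, 10, 9].
  Check: interpolating c through the α_i gives m(x) = 1 + 8·x (degree < 2) with m(α_i) = c_i for every i, so c is indeed a codeword.


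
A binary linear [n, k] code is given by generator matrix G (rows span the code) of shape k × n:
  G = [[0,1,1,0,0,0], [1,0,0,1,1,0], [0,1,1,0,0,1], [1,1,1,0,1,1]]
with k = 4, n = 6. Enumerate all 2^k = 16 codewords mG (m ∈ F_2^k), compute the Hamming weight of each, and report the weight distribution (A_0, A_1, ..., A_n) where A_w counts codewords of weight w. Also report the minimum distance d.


Weight distribution: A_0 = 1, A_1 = 2, A_2 = 3, A_3 = 4, A_4 = 3, A_5 = 2, A_6 = 1. Minimum distance d = 1.

Enumerate all 2^4 = 16 messages m ∈ F_2^4.
For each, compute codeword c = mG in F_2^6, then tally its weight.
  m = 0000 → c = 000000, weight = 0.
  m = 1000 → c = 011000, weight = 2.
  m = 0100 → c = 100110, weight = 3.
  m = 1100 → c = 111110, weight = 5.
  m = 0010 → c = 011001, weight = 3.
  m = 1010 → c = 000001, weight = 1.
  m = 0110 → c = 111111, weight = 6.
  m = 1110 → c = 100111, weight = 4.
  m = 0001 → c = 111011, weight = 5.
  m = 1001 → c = 100011, weight = 3.
  m = 0101 → c = 011101, weight = 4.
  m = 1101 → c = 000101, weight = 2.
  m = 0011 → c = 100010, weight = 2.
  m = 1011 → c = 111010, weight = 4.
  m = 0111 → c = 000100, weight = 1.
  m = 1111 → c = 011100, weight = 3.
Tally weights:
  weight 0: 1 codewords.
  weight 1: 2 codewords.
  weight 2: 3 codewords.
  weight 3: 4 codewords.
  weight 4: 3 codewords.
  weight 5: 2 codewords.
  weight 6: 1 codewords.
Minimum distance d = smallest w > 0 with A_w > 0 = 1.
Sanity: Σ A_w = 16 = 2^4 = 16 ✓.


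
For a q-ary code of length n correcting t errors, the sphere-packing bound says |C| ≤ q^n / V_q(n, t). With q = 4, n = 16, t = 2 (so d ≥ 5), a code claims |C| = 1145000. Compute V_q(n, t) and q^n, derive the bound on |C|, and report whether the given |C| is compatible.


V_q(n, t) = 1129, q^n = 4294967296, Hamming bound = 3804222, |C| = 1145000 ≤ bound (satisfied).

Step 1: Compute V_q(n, t) = Σ_{j=0}^2 C(n, j) (q−1)^j.
  j = 0: C(16,0)·(3)^0 = 1·1 = 1.
  j = 1: C(16,1)·(3)^1 = 16·3 = 48.
  j = 2: C(16,2)·(3)^2 = 120·9 = 1080.
  V_q(n, t) = 1 + 48 + 1080 = 1129.
Step 2: q^n = 4^16 = 4294967296.
Step 3: Hamming bound ⌊q^n / V_q(n,t)⌋ = ⌊4294967296/1129⌋ = 3804222.
Step 4: Compare |C| = 1145000 to 3804222: satisfied.
The claimed |C| lies below the Hamming bound.


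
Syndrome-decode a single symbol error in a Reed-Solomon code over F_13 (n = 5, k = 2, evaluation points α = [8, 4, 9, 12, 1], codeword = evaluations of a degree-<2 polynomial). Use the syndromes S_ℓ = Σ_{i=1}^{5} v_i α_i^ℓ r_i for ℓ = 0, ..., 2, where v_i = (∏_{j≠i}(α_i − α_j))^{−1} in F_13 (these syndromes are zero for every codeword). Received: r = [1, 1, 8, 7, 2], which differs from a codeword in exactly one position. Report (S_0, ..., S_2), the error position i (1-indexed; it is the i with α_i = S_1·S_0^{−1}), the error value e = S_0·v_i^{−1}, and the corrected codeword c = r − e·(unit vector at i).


S = (11, 10, 2), error at position 1, error magnitude e = 10, c = [4, 1, 8, 7, 2].

Step 1: column multipliers v_i = (∏_{j≠i}(α_i − α_j))^{−1} mod 13.
  i = 1 (α = 8): (8−4)(8−9)(8−12)(8−1) = 4·(−1)·(−4)·7 = 112 ≡ 8, so v_1 = 8^{−1} = 5 (mod 13).
  i = 2 (α = 4): (4−8)(4−9)(4−12)(4−1) = (−4)·(−5)·(−8)·3 = −480 ≡ 1, so v_2 = 1^{−1} = 1 (mod 13).
  i = 3 (α = 9): (9−8)(9−4)(9−12)(9−1) = 1·5·(−3)·8 = −120 ≡ 10, so v_3 = 10^{−1} = 4 (mod 13).
  i = 4 (α = 12): (12−8)(12−4)(12−9)(12−1) = 4·8·3·11 = 1056 ≡ 3, so v_4 = 3^{−1} = 9 (mod 13).
  i = 5 (α = 1): (1−8)(1−4)(1−9)(1−12) = (−7)·(−3)·(−8)·(−11) = 1848 ≡ 2, so v_5 = 2^{−1} = 7 (mod 13).
  v = [5, 1, 4, 9, 7].
Step 2: syndromes of r = [1, 1, 8, 7, 2] (all sums mod 13).
  S_0 = Σ v_i r_i = 5·1 + 1·1 + 4·8 + 9·7 + 7·2 = 115 ≡ 11.
  S_1 = Σ v_i α_i r_i = 5·8·1 + 1·4·1 + 4·9·8 + 9·12·7 + 7·1·2 = 1102 ≡ 10.
  α_i^2 mod 13 = [12, 3, 3, 1, 1].
  S_2 = Σ v_i α_i^2 r_i = 5·12·1 + 1·3·1 + 4·3·8 + 9·1·7 + 7·1·2 = 236 ≡ 2.
  S = (11, 10, 2) ≠ 0, so r is not a codeword (an error is present).
Step 3: locate the error. For a single error e at position i, S_ℓ = v_i·e·α_i^ℓ, so α_err = S_1/S_0.
  S_0^{−1} = 11^{−1} = 6 (mod 13), so α_err = 10·6 = 60 ≡ 8 = α_1. Error position i = 1.
  Consistency check: S_2/S_1 = 2·4 = 8 ≡ 8 = α_err ✓ (single-error assumption holds).
Step 4: error magnitude e = S_0/v_1 = S_0·∏_{j≠1}(α_1 − α_j) = 11·8 = 88 ≡ 10 (mod 13).
Step 5: correct position 1: c_1 = r_1 − e = 1 − 10 ≡ 4 (mod 13). Hence c = [4, 1, 8, 7, 2].
  Check: interpolating c through the α_i gives m(x) = 11 + 4·x (degree < 2) with m(α_i) = c_i for every i, so c is indeed a codeword.


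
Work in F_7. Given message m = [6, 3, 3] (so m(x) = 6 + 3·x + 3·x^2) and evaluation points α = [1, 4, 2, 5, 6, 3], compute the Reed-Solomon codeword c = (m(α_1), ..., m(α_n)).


c = [5, 3, 3, 5, 6, 0]

Message polynomial: m(x) = 6 + 3·x + 3·x^2 (mod 7).
For each evaluation point α_i, compute m(α_i) mod 7:
  α_1 = 1: Horner steps 3 → 6 → 5, so m(1) = 5.
  α_2 = 4: Horner steps 3 → 1 → 3, so m(4) = 3.
  α_3 = 2: Horner steps 3 → 2 → 3, so m(2) = 3.
  α_4 = 5: Horner steps 3 → 4 → 5, so m(5) = 5.
  α_5 = 6: Horner steps 3 → 0 → 6, so m(6) = 6.
  α_6 = 3: Horner steps 3 → 5 → 0, so m(3) = 0.
Codeword c = [5, 3, 3, 5, 6, 0] ∈ F_7^6.


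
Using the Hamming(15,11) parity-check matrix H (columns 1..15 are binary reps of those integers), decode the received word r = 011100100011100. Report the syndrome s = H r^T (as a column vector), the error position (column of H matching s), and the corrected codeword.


s = (1, 0, 0, 0)^T, error position = 8, corrected codeword c = 011100110011100

Compute s = H r^T mod 2 one row at a time:
  s_1 = 0 + 0 + 0 + 1 + 1 + 1 + 0 + 0 = 3 ≡ 1 (mod 2).
  s_2 = 1 + 0 + 0 + 1 + 1 + 1 + 0 + 0 = 4 ≡ 0 (mod 2).
  s_3 = 1 + 1 + 0 + 1 + 0 + 1 + 0 + 0 = 4 ≡ 0 (mod 2).
  s_4 = 0 + 1 + 0 + 1 + 0 + 1 + 1 + 0 = 4 ≡ 0 (mod 2).
s = (1, 0, 0, 0)^T — this equals column 8 of H (binary 1000), so error is at position 8.
Correct: flip bit 8 of r = 011100100011100 to get c = 011100110011100.


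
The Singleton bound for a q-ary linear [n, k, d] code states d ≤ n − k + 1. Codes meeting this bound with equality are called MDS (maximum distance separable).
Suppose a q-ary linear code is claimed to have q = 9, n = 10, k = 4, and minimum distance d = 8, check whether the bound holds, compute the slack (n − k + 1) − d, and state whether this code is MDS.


Singleton RHS = n − k + 1 = 7, slack = -1, bound violated (no such code; not MDS).

Singleton bound: d ≤ n − k + 1.
Here n = 10, k = 4, so n − k + 1 = 7.
Given d = 8, check d ≤ 7: NO.
Slack = (n − k + 1) − d = -1.
The slack is negative: d = 8 exceeds n − k + 1 = 7 by 1, so the Singleton bound is violated and no linear [10, 4, 8]_9 code can exist. In particular it is not MDS (MDS requires d = n − k + 1 exactly).
Description: the claimed parameters are [10, 4, 8]_9; such a code would be impossible (violates the Singleton bound).


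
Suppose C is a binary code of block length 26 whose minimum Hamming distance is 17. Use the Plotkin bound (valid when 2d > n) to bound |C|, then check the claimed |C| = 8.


Plotkin bound M ≤ 4; given |C| = 8 > bound (violated).

Check applicability: 2d = 34, n = 26.
2d − n = 8 > 0, so Plotkin applies.
Compute d/(2d−n) = 17/8 ≈ 2.1250.
⌊d/(2d−n)⌋ = 2.
Plotkin bound: M ≤ 2·2 = 4.
Given |C| = 8, check: VIOLATED.
This |C| is above the Plotkin bound, so no binary code with n = 26, d = 17 and 8 codewords exists.


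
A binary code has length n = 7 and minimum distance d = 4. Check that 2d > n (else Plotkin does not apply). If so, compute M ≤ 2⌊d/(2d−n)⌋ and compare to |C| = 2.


Plotkin bound M ≤ 8; given |C| = 2 ≤ bound (satisfied).

Check applicability: 2d = 8, n = 7.
2d − n = 1 > 0, so Plotkin applies.
Compute d/(2d−n) = 4/1 ≈ 4.0000.
⌊d/(2d−n)⌋ = 4.
Plotkin bound: M ≤ 2·4 = 8.
Given |C| = 2, check: satisfied.
This |C| is below the Plotkin bound.


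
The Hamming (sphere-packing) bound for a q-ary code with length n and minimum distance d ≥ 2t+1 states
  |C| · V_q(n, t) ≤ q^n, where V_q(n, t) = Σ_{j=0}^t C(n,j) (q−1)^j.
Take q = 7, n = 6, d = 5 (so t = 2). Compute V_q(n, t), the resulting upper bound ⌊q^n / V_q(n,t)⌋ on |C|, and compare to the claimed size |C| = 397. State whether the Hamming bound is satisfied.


V_q(n, t) = 577, q^n = 117649, Hamming bound = 203, |C| = 397 > bound (violated).

Step 1: Compute V_q(n, t) = Σ_{j=0}^2 C(n, j) (q−1)^j.
  j = 0: C(6,0)·(6)^0 = 1·1 = 1.
  j = 1: C(6,1)·(6)^1 = 6·6 = 36.
  j = 2: C(6,2)·(6)^2 = 15·36 = 540.
  V_q(n, t) = 1 + 36 + 540 = 577.
Step 2: q^n = 7^6 = 117649.
Step 3: Hamming bound ⌊q^n / V_q(n,t)⌋ = ⌊117649/577⌋ = 203.
Step 4: Compare |C| = 397 to 203: violated.
The claimed |C| lies above the Hamming bound, so no 7-ary code of length 6 with d ≥ 5 can have 397 codewords.


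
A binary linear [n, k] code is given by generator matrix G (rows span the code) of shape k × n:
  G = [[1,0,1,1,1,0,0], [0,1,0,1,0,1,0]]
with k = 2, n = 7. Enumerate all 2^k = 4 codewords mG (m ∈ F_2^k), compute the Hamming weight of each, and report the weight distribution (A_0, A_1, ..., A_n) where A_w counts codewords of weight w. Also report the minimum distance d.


Weight distribution: A_0 = 1, A_3 = 1, A_4 = 1, A_5 = 1. Minimum distance d = 3.

Enumerate all 2^2 = 4 messages m ∈ F_2^2.
For each, compute codeword c = mG in F_2^7, then tally its weight.
  m = 00 → c = 0000000, weight = 0.
  m = 10 → c = 1011100, weight = 4.
  m = 01 → c = 0101010, weight = 3.
  m = 11 → c = 1110110, weight = 5.
Tally weights:
  weight 0: 1 codewords.
  weight 3: 1 codewords.
  weight 4: 1 codewords.
  weight 5: 1 codewords.
Minimum distance d = smallest w > 0 with A_w > 0 = 3.
Sanity: Σ A_w = 4 = 2^2 = 4 ✓.


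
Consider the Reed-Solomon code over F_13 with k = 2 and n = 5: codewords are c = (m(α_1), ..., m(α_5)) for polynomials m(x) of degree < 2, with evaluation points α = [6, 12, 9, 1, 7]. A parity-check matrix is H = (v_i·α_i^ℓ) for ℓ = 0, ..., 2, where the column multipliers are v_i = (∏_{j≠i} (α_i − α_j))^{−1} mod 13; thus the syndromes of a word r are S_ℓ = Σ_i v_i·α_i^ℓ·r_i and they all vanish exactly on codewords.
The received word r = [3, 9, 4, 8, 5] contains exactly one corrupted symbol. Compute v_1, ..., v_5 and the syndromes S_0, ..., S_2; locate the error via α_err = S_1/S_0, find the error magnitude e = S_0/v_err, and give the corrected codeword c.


S = (4, 11, 1), error at position 1, error magnitude e = 4, c = [12, 9, 4, 8, 5].

Step 1: column multipliers v_i = (∏_{j≠i}(α_i − α_j))^{−1} mod 13.
  i = 1 (α = 6): (6−12)(6−9)(6−1)(6−7) = (−6)·(−3)·5·(−1) = −90 ≡ 1, so v_1 = 1^{−1} = 1 (mod 13).
  i = 2 (α = 12): (12−6)(12−9)(12−1)(12−7) = 6·3·11·5 = 990 ≡ 2, so v_2 = 2^{−1} = 7 (mod 13).
  i = 3 (α = 9): (9−6)(9−12)(9−1)(9−7) = 3·(−3)·8·2 = −144 ≡ 12, so v_3 = 12^{−1} = 12 (mod 13).
  i = 4 (α = 1): (1−6)(1−12)(1−9)(1−7) = (−5)·(−11)·(−8)·(−6) = 2640 ≡ 1, so v_4 = 1^{−1} = 1 (mod 13).
  i = 5 (α = 7): (7−6)(7−12)(7−9)(7−1) = 1·(−5)·(−2)·6 = 60 ≡ 8, so v_5 = 8^{−1} = 5 (mod 13).
  v = [1, 7, 12, 1, 5].
Step 2: syndromes of r = [3, 9, 4, 8, 5] (all sums mod 13).
  S_0 = Σ v_i r_i = 1·3 + 7·9 + 12·4 + 1·8 + 5·5 = 147 ≡ 4.
  S_1 = Σ v_i α_i r_i = 1·6·3 + 7·12·9 + 12·9·4 + 1·1·8 + 5·7·5 = 1389 ≡ 11.
  α_i^2 mod 13 = [10, 1, 3, 1, 10].
  S_2 = Σ v_i α_i^2 r_i = 1·10·3 + 7·1·9 + 12·3·4 + 1·1·8 + 5·10·5 = 495 ≡ 1.
  S = (4, 11, 1) ≠ 0, so r is not a codeword (an error is present).
Step 3: locate the error. For a single error e at position i, S_ℓ = v_i·e·α_i^ℓ, so α_err = S_1/S_0.
  S_0^{−1} = 4^{−1} = 10 (mod 13), so α_err = 11·10 = 110 ≡ 6 = α_1. Error position i = 1.
  Consistency check: S_2/S_1 = 1·6 = 6 ≡ 6 = α_err ✓ (single-error assumption holds).
Step 4: error magnitude e = S_0/v_1 = S_0·∏_{j≠1}(α_1 − α_j) = 4·1 = 4 ≡ 4 (mod 13).
Step 5: correct position 1: c_1 = r_1 − e = 3 − 4 ≡ 12 (mod 13). Hence c = [12, 9, 4, 8, 5].
  Check: interpolating c through the α_i gives m(x) = 2 + 6·x (degree < 2) with m(α_i) = c_i for every i, so c is indeed a codeword.
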